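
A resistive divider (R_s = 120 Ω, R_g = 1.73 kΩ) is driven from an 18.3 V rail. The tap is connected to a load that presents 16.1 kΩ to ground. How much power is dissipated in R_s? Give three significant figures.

P ≈ 14.2 mW

Total resistance from the source is R_s + (R_g‖R_L) = 1682 Ω, so I = 18.3/1682 Ω = 10.88 mA.
P = I²·R_s = (10.88 mA)² × 120 Ω = 14.2 mW.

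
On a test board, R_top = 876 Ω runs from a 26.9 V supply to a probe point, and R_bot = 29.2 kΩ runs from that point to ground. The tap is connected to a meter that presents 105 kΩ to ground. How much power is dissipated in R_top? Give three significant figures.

Total resistance from the source is R_top + (R_bot‖R_L) = 23720 Ω, so I = 26.9/23720 Ω = 1.134 mA.
P = I²·R_top = (1.134 mA)² × 876 Ω = 1.13 mW.

P ≈ 1.13 mW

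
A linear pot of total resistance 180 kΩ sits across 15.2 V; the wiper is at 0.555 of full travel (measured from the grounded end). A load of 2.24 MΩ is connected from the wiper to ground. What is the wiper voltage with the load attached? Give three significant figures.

The wiper splits the pot into (1−α)R = 80.10 kΩ above and αR = 99.90 kΩ below.
Lower section ‖ load = 95.63 kΩ.
V_wiper = 15.2 × 95.63/(80.10 + 95.63) = 8.27 V.

V ≈ 8.27 V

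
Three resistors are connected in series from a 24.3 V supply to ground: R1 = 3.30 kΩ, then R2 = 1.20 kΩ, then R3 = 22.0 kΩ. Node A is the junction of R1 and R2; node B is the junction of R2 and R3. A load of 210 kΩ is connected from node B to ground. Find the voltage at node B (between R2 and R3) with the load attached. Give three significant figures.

V ≈ 19.8 V

At node B, R3 is in parallel with the load: R3‖R_L = 19.91 kΩ.
Below node A the resistance is R2 + (R3‖R_L) = 21.11 kΩ, so V_A = 24.3 × 21.11/24.41 = 21.02 V.
Then V_B = V_A × (R3‖R_L)/(R2 + R3‖R_L) = 21.02 × 19.91/21.11 = 19.8 V.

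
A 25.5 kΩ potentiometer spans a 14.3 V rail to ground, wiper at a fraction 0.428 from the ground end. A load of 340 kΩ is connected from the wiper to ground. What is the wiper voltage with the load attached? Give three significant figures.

The wiper splits the pot into (1−α)R = 14.59 kΩ above and αR = 10.91 kΩ below.
Lower section ‖ load = 10.57 kΩ.
V_wiper = 14.3 × 10.57/(14.59 + 10.57) = 6.01 V.

V ≈ 6.01 V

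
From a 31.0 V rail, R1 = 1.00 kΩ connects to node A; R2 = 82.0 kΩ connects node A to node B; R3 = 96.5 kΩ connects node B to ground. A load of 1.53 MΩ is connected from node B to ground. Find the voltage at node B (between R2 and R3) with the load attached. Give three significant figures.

At node B, R3 is in parallel with the load: R3‖R_L = 90.77 kΩ.
Below node A the resistance is R2 + (R3‖R_L) = 172.8 kΩ, so V_A = 31.0 × 172.8/173.8 = 30.82 V.
Then V_B = V_A × (R3‖R_L)/(R2 + R3‖R_L) = 30.82 × 90.77/172.8 = 16.2 V.

V ≈ 16.2 V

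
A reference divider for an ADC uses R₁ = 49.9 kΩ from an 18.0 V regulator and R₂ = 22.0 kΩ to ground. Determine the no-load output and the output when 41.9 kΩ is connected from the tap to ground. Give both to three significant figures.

Open-circuit: V = 18.0 × 22.0/(49.9 + 22.0) = 5.51 V.
With the load, R₂ becomes R₂‖R_L = 14.43 kΩ, so V = 18.0 × 14.43/64.33 = 4.04 V.

Unloaded: 5.51 V; loaded: 4.04 V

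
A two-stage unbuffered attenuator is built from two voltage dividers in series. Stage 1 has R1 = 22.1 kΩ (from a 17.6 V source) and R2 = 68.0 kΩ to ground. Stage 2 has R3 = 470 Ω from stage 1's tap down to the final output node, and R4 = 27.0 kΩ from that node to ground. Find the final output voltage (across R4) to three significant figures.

Stage 2 presents R3+R4 = 27470 Ω as a load on stage 1's tap.
Stage 1's lower leg becomes R2‖(R3+R4) = 19570 Ω, so V_mid = 17.6 × 19570/41670 = 8.265 V.
Stage 2 is itself unloaded: V_out = V_mid × R4/(R3+R4) = 8.265 × 27000/27470 = 8.12 V.

V_out ≈ 8.12 V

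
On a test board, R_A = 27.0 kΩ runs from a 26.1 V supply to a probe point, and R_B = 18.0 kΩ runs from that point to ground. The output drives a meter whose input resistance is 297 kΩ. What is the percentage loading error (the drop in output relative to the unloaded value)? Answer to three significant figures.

The divider's output (Thévenin) resistance is R_A‖R_B = 10.80 kΩ.
Fractional drop under load = R_th/(R_th + R_L) = 10.80 / (10.80 + 297) = 0.03509.
So the output falls by 3.51 %.

3.51 %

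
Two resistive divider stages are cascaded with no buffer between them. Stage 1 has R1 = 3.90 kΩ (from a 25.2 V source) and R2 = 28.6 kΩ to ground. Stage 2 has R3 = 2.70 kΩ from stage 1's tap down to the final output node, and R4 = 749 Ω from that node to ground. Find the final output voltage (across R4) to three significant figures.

V_out ≈ 2.41 V

Stage 2 presents R3+R4 = 3449 Ω as a load on stage 1's tap.
Stage 1's lower leg becomes R2‖(R3+R4) = 3078 Ω, so V_mid = 25.2 × 3078/6978 = 11.12 V.
Stage 2 is itself unloaded: V_out = V_mid × R4/(R3+R4) = 11.12 × 749/3449 = 2.41 V.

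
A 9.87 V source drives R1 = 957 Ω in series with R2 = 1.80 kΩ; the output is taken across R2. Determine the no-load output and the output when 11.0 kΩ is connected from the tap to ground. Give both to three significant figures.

Open-circuit: V = 9.87 × 1800/(957 + 1800) = 6.44 V.
With the load, R2 becomes R2‖R_L = 1547 Ω, so V = 9.87 × 1547/2504 = 6.10 V.

Unloaded: 6.44 V; loaded: 6.10 V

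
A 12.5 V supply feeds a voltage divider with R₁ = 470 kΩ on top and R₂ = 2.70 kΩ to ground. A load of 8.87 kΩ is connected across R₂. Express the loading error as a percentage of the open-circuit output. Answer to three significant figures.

Unloaded V = 12.5 × 2.70/472.7 = 0.07140 V.
Loaded: R₂‖R_L = 2.070 kΩ, giving V = 12.5 × 2.070/472.1 = 0.05481 V.
Drop = (0.07140 − 0.05481) / 0.07140 = 23.2 %.

23.2 %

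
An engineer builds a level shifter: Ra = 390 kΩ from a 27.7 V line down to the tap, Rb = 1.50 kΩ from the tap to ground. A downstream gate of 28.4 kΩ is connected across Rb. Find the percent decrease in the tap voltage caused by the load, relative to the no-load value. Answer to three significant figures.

The divider's output (Thévenin) resistance is Ra‖Rb = 1.494 kΩ.
Fractional drop under load = R_th/(R_th + R_L) = 1.494 / (1.494 + 28.4) = 0.04998.
So the output falls by 5.00 %.

5.00 %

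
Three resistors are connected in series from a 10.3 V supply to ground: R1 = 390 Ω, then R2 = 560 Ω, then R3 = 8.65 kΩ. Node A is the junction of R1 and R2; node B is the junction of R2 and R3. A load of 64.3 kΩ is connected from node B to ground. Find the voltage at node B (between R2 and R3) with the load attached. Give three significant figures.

At node B, R3 is in parallel with the load: R3‖R_L = 7624 Ω.
Below node A the resistance is R2 + (R3‖R_L) = 8184 Ω, so V_A = 10.3 × 8184/8574 = 9.832 V.
Then V_B = V_A × (R3‖R_L)/(R2 + R3‖R_L) = 9.832 × 7624/8184 = 9.16 V.

V ≈ 9.16 V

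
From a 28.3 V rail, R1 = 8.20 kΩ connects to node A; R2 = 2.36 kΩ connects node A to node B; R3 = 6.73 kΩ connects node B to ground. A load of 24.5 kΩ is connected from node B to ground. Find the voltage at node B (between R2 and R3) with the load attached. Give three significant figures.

V ≈ 9.43 V

At node B, R3 is in parallel with the load: R3‖R_L = 5.280 kΩ.
Below node A the resistance is R2 + (R3‖R_L) = 7.640 kΩ, so V_A = 28.3 × 7.640/15.84 = 13.65 V.
Then V_B = V_A × (R3‖R_L)/(R2 + R3‖R_L) = 13.65 × 5.280/7.640 = 9.43 V.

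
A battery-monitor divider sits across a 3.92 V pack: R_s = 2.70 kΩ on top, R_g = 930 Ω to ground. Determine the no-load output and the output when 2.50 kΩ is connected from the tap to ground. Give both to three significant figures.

Unloaded: 1.00 V; loaded: 0.787 V

Open-circuit: V = 3.92 × 930/(2700 + 930) = 1.00 V.
With the load, R_g becomes R_g‖R_L = 677.8 Ω, so V = 3.92 × 677.8/3378 = 0.787 V.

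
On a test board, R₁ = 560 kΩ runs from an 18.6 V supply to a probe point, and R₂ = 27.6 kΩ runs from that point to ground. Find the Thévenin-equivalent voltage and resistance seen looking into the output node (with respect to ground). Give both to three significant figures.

V_th = 0.874 V, R_th = 26.3 kΩ

V_th is the open-circuit tap voltage: 18.6 × 27.6/(560 + 27.6) = 0.874 V.
With the supply zeroed, R₁ and R₂ appear in parallel from the tap: R_th = R₁‖R₂ = (560 × 27.6)/587.6 = 26.3 kΩ.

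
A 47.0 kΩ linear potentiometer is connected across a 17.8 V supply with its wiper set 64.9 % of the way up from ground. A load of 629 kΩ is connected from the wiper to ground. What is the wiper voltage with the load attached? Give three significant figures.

The wiper splits the pot into (1−α)R = 16.50 kΩ above and αR = 30.50 kΩ below.
Lower section ‖ load = 29.09 kΩ.
V_wiper = 17.8 × 29.09/(16.50 + 29.09) = 11.4 V.

V ≈ 11.4 V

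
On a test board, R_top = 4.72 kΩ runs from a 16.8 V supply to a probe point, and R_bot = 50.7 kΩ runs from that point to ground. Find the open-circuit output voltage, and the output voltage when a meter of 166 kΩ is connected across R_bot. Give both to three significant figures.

Open-circuit: V = 16.8 × 50.7/(4.72 + 50.7) = 15.4 V.
With the load, R_bot becomes R_bot‖R_L = 38.84 kΩ, so V = 16.8 × 38.84/43.56 = 15.0 V.

Unloaded: 15.4 V; loaded: 15.0 V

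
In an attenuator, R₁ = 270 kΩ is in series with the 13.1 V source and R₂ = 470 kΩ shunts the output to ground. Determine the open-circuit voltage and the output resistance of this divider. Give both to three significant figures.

V_th is the open-circuit tap voltage: 13.1 × 470/(270 + 470) = 8.32 V.
With the supply zeroed, R₁ and R₂ appear in parallel from the tap: R_th = R₁‖R₂ = (270 × 470)/740.0 = 171 kΩ.

V_th = 8.32 V, R_th = 171 kΩ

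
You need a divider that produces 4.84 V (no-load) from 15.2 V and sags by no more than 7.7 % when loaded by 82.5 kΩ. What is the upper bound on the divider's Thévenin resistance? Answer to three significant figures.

R_th ≤ 6.88 kΩ

Loading drop = R_th/(R_th + R_L) ≤ 0.0770, so R_th ≤ R_L · ε/(1−ε) = 82.5 kΩ × 0.0770/0.9230 = 6.88 kΩ.
(Any R1, R2 with R2/(R1+R2) = 0.318 and R1‖R2 ≤ 6.88 kΩ will meet the spec.)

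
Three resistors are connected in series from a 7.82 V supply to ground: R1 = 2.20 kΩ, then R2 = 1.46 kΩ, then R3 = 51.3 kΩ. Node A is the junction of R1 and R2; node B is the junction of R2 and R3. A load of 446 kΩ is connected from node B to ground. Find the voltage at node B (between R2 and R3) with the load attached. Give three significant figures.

V ≈ 7.24 V

At node B, R3 is in parallel with the load: R3‖R_L = 46.01 kΩ.
Below node A the resistance is R2 + (R3‖R_L) = 47.47 kΩ, so V_A = 7.82 × 47.47/49.67 = 7.474 V.
Then V_B = V_A × (R3‖R_L)/(R2 + R3‖R_L) = 7.474 × 46.01/47.47 = 7.24 V.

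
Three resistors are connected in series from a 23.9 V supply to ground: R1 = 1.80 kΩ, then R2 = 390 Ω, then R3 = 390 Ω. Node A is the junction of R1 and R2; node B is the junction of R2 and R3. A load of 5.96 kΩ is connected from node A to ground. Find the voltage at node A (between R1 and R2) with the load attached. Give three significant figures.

Below node A the series string R2+R3 = 780.0 Ω sits in parallel with the 5960 Ω load: 689.7 Ω.
V_A = 23.9 × 689.7/(1800 + 689.7) = 6.62 V.

V ≈ 6.62 V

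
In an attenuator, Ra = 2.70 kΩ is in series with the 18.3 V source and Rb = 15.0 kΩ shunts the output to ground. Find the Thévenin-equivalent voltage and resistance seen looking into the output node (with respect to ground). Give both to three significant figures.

V_th is the open-circuit tap voltage: 18.3 × 15.0/(2.70 + 15.0) = 15.5 V.
With the supply zeroed, Ra and Rb appear in parallel from the tap: R_th = Ra‖Rb = (2.70 × 15.0)/17.70 = 2.29 kΩ.

V_th = 15.5 V, R_th = 2.29 kΩ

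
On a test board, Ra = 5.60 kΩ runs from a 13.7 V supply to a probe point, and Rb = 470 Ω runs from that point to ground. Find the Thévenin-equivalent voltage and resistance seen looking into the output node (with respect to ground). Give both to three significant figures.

V_th is the open-circuit tap voltage: 13.7 × 470/(5600 + 470) = 1.06 V.
With the supply zeroed, Ra and Rb appear in parallel from the tap: R_th = Ra‖Rb = (5600 × 470)/6070 = 434 Ω.

V_th = 1.06 V, R_th = 434 Ω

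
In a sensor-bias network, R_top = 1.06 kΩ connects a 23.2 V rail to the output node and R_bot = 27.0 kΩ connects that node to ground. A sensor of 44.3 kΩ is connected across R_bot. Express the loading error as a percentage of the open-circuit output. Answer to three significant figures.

2.25 %

The divider's output (Thévenin) resistance is R_top‖R_bot = 1.020 kΩ.
Fractional drop under load = R_th/(R_th + R_L) = 1.020 / (1.020 + 44.3) = 0.02251.
So the output falls by 2.25 %.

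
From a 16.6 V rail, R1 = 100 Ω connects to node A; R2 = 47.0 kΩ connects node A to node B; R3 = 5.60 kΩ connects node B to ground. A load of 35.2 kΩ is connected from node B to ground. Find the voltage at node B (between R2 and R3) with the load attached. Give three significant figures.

At node B, R3 is in parallel with the load: R3‖R_L = 4831 Ω.
Below node A the resistance is R2 + (R3‖R_L) = 51830 Ω, so V_A = 16.6 × 51830/51930 = 16.57 V.
Then V_B = V_A × (R3‖R_L)/(R2 + R3‖R_L) = 16.57 × 4831/51830 = 1.54 V.

V ≈ 1.54 V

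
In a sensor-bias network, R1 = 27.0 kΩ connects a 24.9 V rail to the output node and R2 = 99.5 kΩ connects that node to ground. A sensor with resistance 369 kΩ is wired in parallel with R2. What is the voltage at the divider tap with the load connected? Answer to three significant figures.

The load sits in parallel with R2: R2‖R_L = (99.5 × 369) / (99.5 + 369) = 78.37 kΩ.
V_out = 24.9 × 78.37 / (27.0 + 78.37) = 24.9 × 78.37/105.4 = 18.5 V.

V_out ≈ 18.5 V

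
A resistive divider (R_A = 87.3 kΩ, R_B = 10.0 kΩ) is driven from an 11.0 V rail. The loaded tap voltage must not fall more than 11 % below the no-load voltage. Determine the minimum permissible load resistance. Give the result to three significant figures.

Output resistance R_th = R_A‖R_B = (87.3 × 10.0)/97.30 = 8.972 kΩ.
The fractional drop is R_th/(R_th + R_L); requiring this ≤ 0.110 gives R_L ≥ R_th(1/0.110 − 1) = 8.972 × 8.091 = 72.6 kΩ.

R_L(min) ≈ 72.6 kΩ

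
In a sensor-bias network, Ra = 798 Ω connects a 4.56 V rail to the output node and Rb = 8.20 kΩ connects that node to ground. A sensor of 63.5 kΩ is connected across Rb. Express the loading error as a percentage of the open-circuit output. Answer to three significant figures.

1.13 %

The divider's output (Thévenin) resistance is Ra‖Rb = 727.2 Ω.
Fractional drop under load = R_th/(R_th + R_L) = 727.2 / (727.2 + 63500) = 0.01132.
So the output falls by 1.13 %.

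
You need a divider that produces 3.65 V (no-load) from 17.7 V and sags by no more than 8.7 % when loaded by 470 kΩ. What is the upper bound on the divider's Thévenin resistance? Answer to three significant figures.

Loading drop = R_th/(R_th + R_L) ≤ 0.0870, so R_th ≤ R_L · ε/(1−ε) = 470 kΩ × 0.0870/0.9130 = 44.8 kΩ.

R_th ≤ 44.8 kΩ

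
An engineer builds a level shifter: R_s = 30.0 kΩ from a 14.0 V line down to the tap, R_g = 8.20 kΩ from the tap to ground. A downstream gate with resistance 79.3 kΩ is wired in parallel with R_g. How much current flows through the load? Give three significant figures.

R_g‖R_L = 7.432 kΩ; V_out = 14.0 × 7.432/37.43 = 2.780 V.
I_L = V_out / R_L = 2.780 / 79.3 kΩ = 0.0351 mA.

I_L ≈ 0.0351 mA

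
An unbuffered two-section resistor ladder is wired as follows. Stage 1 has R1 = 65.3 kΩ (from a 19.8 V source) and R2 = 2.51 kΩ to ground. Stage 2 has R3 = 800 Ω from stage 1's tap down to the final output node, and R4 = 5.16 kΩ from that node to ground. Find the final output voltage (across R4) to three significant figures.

Stage 2 presents R3+R4 = 5960 Ω as a load on stage 1's tap.
Stage 1's lower leg becomes R2‖(R3+R4) = 1766 Ω, so V_mid = 19.8 × 1766/67070 = 0.5214 V.
Stage 2 is itself unloaded: V_out = V_mid × R4/(R3+R4) = 0.5214 × 5160/5960 = 0.451 V.

V_out ≈ 0.451 V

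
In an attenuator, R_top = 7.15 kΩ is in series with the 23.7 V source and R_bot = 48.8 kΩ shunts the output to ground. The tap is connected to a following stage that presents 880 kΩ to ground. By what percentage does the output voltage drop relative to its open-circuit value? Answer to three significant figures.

The divider's output (Thévenin) resistance is R_top‖R_bot = 6.236 kΩ.
Fractional drop under load = R_th/(R_th + R_L) = 6.236 / (6.236 + 880) = 0.007037.
So the output falls by 0.704 %.

0.704 %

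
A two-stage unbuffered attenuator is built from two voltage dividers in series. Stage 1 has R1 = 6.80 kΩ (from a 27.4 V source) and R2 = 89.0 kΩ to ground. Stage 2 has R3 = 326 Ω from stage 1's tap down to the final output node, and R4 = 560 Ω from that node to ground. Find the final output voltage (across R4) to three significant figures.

V_out ≈ 1.98 V

Stage 2 presents R3+R4 = 886.0 Ω as a load on stage 1's tap.
Stage 1's lower leg becomes R2‖(R3+R4) = 877.3 Ω, so V_mid = 27.4 × 877.3/7677 = 3.131 V.
Stage 2 is itself unloaded: V_out = V_mid × R4/(R3+R4) = 3.131 × 560/886.0 = 1.98 V.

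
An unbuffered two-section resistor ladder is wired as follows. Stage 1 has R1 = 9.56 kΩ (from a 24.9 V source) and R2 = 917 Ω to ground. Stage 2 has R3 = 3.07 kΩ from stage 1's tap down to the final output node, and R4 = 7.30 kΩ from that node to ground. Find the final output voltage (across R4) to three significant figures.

V_out ≈ 1.42 V

Stage 2 presents R3+R4 = 10370 Ω as a load on stage 1's tap.
Stage 1's lower leg becomes R2‖(R3+R4) = 842.5 Ω, so V_mid = 24.9 × 842.5/10400 = 2.017 V.
Stage 2 is itself unloaded: V_out = V_mid × R4/(R3+R4) = 2.017 × 7300/10370 = 1.42 V.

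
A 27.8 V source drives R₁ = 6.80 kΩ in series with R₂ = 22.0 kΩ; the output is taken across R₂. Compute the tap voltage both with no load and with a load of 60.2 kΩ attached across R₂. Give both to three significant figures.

Open-circuit: V = 27.8 × 22.0/(6.80 + 22.0) = 21.2 V.
With the load, R₂ becomes R₂‖R_L = 16.11 kΩ, so V = 27.8 × 16.11/22.91 = 19.5 V.

Unloaded: 21.2 V; loaded: 19.5 V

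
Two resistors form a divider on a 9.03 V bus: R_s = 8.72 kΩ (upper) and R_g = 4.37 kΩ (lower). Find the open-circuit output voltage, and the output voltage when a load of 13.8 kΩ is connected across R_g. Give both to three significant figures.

Open-circuit: V = 9.03 × 4.37/(8.72 + 4.37) = 3.01 V.
With the load, R_g becomes R_g‖R_L = 3.319 kΩ, so V = 9.03 × 3.319/12.04 = 2.49 V.

Unloaded: 3.01 V; loaded: 2.49 V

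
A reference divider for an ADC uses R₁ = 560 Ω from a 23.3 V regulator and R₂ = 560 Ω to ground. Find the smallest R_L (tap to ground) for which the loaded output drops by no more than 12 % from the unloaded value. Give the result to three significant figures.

R_L(min) ≈ 2.05 kΩ

Output resistance R_th = R₁‖R₂ = (560 × 560)/1120 = 280.0 Ω.
The fractional drop is R_th/(R_th + R_L); requiring this ≤ 0.120 gives R_L ≥ R_th(1/0.120 − 1) = 280.0 × 7.333 = 2.05 kΩ.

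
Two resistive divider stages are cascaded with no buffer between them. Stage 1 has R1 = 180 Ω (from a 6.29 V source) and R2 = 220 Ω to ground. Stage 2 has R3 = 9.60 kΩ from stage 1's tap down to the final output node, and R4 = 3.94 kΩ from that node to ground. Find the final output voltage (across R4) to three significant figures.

V_out ≈ 0.999 V

Stage 2 presents R3+R4 = 13540 Ω as a load on stage 1's tap.
Stage 1's lower leg becomes R2‖(R3+R4) = 216.5 Ω, so V_mid = 6.29 × 216.5/396.5 = 3.434 V.
Stage 2 is itself unloaded: V_out = V_mid × R4/(R3+R4) = 3.434 × 3940/13540 = 0.999 V.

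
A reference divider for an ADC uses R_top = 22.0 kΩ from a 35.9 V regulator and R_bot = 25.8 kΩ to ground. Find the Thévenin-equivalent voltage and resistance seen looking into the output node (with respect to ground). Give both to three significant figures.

V_th = 19.4 V, R_th = 11.9 kΩ

V_th is the open-circuit tap voltage: 35.9 × 25.8/(22.0 + 25.8) = 19.4 V.
With the supply zeroed, R_top and R_bot appear in parallel from the tap: R_th = R_top‖R_bot = (22.0 × 25.8)/47.80 = 11.9 kΩ.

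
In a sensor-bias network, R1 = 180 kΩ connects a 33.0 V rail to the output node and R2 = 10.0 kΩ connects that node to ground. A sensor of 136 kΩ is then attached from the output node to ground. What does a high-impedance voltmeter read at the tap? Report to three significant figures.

The load sits in parallel with R2: R2‖R_L = (10.0 × 136) / (10.0 + 136) = 9.315 kΩ.
V_out = 33.0 × 9.315 / (180 + 9.315) = 33.0 × 9.315/189.3 = 1.62 V.

V_out ≈ 1.62 V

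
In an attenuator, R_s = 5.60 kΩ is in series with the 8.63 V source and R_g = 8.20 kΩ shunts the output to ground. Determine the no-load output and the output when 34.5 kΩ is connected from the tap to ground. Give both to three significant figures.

Unloaded: 5.13 V; loaded: 4.68 V

Open-circuit: V = 8.63 × 8.20/(5.60 + 8.20) = 5.13 V.
With the load, R_g becomes R_g‖R_L = 6.625 kΩ, so V = 8.63 × 6.625/12.23 = 4.68 V.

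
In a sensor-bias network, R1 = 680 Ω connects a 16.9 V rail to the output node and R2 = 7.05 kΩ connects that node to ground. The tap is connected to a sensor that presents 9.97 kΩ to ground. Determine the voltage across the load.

V_out ≈ 14.5 V

The load sits in parallel with R2: R2‖R_L = (7050 × 9970) / (7050 + 9970) = 4130 Ω.
V_out = 16.9 × 4130 / (680 + 4130) = 16.9 × 4130/4810 = 14.5 V.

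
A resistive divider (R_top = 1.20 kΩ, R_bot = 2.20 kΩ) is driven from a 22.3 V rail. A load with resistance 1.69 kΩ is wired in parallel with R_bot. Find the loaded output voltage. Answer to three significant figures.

V_out ≈ 9.89 V

The load sits in parallel with R_bot: R_bot‖R_L = (2.20 × 1.69) / (2.20 + 1.69) = 0.9558 kΩ.
V_out = 22.3 × 0.9558 / (1.20 + 0.9558) = 22.3 × 0.9558/2.156 = 9.89 V.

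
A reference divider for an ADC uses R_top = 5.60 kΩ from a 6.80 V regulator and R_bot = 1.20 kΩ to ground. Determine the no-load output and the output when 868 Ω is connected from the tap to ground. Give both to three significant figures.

Unloaded: 1.20 V; loaded: 0.561 V

Open-circuit: V = 6.80 × 1200/(5600 + 1200) = 1.20 V.
With the load, R_bot becomes R_bot‖R_L = 503.7 Ω, so V = 6.80 × 503.7/6104 = 0.561 V.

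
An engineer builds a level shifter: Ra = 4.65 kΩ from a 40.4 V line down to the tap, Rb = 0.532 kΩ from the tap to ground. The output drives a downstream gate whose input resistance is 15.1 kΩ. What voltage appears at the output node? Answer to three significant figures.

The load sits in parallel with Rb: Rb‖R_L = (532 × 15100) / (532 + 15100) = 513.9 Ω.
V_out = 40.4 × 513.9 / (4650 + 513.9) = 40.4 × 513.9/5164 = 4.02 V.

V_out ≈ 4.02 V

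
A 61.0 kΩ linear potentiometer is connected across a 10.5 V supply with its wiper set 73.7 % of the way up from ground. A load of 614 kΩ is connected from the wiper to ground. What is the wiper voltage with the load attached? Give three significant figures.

V ≈ 7.59 V

The wiper splits the pot into (1−α)R = 16.04 kΩ above and αR = 44.96 kΩ below.
Lower section ‖ load = 41.89 kΩ.
V_wiper = 10.5 × 41.89/(16.04 + 41.89) = 7.59 V.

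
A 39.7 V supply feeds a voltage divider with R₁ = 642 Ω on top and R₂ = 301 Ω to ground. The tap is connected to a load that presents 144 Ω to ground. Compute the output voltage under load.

The load sits in parallel with R₂: R₂‖R_L = (301 × 144) / (301 + 144) = 97.40 Ω.
V_out = 39.7 × 97.40 / (642 + 97.40) = 39.7 × 97.40/739.4 = 5.23 V.

V_out ≈ 5.23 V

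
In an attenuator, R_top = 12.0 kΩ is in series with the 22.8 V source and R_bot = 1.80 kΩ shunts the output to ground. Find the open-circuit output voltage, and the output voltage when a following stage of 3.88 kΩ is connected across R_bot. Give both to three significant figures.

Unloaded: 2.97 V; loaded: 2.12 V

Open-circuit: V = 22.8 × 1.80/(12.0 + 1.80) = 2.97 V.
With the load, R_bot becomes R_bot‖R_L = 1.230 kΩ, so V = 22.8 × 1.230/13.23 = 2.12 V.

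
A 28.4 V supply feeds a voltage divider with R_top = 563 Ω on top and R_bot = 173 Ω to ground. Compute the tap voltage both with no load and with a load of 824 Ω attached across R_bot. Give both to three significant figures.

Unloaded: 6.68 V; loaded: 5.75 V

Open-circuit: V = 28.4 × 173/(563 + 173) = 6.68 V.
With the load, R_bot becomes R_bot‖R_L = 143.0 Ω, so V = 28.4 × 143.0/706.0 = 5.75 V.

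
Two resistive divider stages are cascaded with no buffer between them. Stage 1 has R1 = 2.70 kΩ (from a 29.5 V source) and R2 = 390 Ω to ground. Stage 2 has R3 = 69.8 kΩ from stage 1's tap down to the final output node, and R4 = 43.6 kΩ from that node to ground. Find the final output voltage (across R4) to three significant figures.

V_out ≈ 1.43 V

Stage 2 presents R3+R4 = 113400 Ω as a load on stage 1's tap.
Stage 1's lower leg becomes R2‖(R3+R4) = 388.7 Ω, so V_mid = 29.5 × 388.7/3089 = 3.712 V.
Stage 2 is itself unloaded: V_out = V_mid × R4/(R3+R4) = 3.712 × 43600/113400 = 1.43 V.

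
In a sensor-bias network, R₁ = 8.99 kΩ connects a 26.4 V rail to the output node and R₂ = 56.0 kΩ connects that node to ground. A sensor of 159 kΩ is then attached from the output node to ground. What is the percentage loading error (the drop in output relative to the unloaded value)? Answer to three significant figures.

4.65 %

The divider's output (Thévenin) resistance is R₁‖R₂ = 7.746 kΩ.
Fractional drop under load = R_th/(R_th + R_L) = 7.746 / (7.746 + 159) = 0.04646.
So the output falls by 4.65 %.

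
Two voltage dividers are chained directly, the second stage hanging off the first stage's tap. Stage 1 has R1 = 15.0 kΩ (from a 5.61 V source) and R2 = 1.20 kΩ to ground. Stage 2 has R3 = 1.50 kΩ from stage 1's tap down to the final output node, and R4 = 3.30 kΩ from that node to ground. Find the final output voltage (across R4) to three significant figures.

V_out ≈ 0.232 V

Stage 2 presents R3+R4 = 4.800 kΩ as a load on stage 1's tap.
Stage 1's lower leg becomes R2‖(R3+R4) = 0.9600 kΩ, so V_mid = 5.61 × 0.9600/15.96 = 0.3374 V.
Stage 2 is itself unloaded: V_out = V_mid × R4/(R3+R4) = 0.3374 × 3.30/4.800 = 0.232 V.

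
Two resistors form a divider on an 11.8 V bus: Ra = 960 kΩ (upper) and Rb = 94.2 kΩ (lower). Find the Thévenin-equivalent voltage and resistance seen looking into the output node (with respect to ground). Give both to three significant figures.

V_th is the open-circuit tap voltage: 11.8 × 94.2/(960 + 94.2) = 1.05 V.
With the supply zeroed, Ra and Rb appear in parallel from the tap: R_th = Ra‖Rb = (960 × 94.2)/1054 = 85.8 kΩ.

V_th = 1.05 V, R_th = 85.8 kΩ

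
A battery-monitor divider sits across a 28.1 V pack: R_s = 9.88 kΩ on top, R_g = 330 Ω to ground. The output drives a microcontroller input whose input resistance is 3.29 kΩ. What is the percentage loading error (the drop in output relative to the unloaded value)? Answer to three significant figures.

Unloaded V = 28.1 × 330/10210 = 0.90823 V.
Loaded: R_g‖R_L = 299.9 Ω, giving V = 28.1 × 299.9/10180 = 0.82787 V.
Drop = (0.90823 − 0.82787) / 0.90823 = 8.85 %.

8.85 %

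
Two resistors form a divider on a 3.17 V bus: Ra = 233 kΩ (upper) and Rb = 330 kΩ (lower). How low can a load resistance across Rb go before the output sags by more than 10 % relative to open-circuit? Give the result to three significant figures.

R_L(min) ≈ 1.23 MΩ

Output resistance R_th = Ra‖Rb = (233 × 330)/563.0 = 136.6 kΩ.
The fractional drop is R_th/(R_th + R_L); requiring this ≤ 0.100 gives R_L ≥ R_th(1/0.100 − 1) = 136.6 × 9.000 = 1.23 MΩ.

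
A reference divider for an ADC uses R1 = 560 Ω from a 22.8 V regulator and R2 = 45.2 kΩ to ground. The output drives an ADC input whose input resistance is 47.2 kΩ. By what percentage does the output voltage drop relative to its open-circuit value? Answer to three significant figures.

1.16 %

The divider's output (Thévenin) resistance is R1‖R2 = 553.1 Ω.
Fractional drop under load = R_th/(R_th + R_L) = 553.1 / (553.1 + 47200) = 0.01158.
So the output falls by 1.16 %.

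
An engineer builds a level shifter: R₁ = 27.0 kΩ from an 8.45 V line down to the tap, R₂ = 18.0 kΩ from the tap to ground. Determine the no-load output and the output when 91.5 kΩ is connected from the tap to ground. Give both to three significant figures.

Open-circuit: V = 8.45 × 18.0/(27.0 + 18.0) = 3.38 V.
With the load, R₂ becomes R₂‖R_L = 15.04 kΩ, so V = 8.45 × 15.04/42.04 = 3.02 V.

Unloaded: 3.38 V; loaded: 3.02 V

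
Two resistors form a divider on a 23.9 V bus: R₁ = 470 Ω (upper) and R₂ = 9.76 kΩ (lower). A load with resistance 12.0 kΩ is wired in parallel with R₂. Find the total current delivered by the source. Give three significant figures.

I ≈ 4.08 mA

R₂‖R_L = 5382 Ω, so the source sees R₁ + R₂‖R_L = 5852 Ω.
I = 23.9 V / 5852 Ω = 4.08 mA.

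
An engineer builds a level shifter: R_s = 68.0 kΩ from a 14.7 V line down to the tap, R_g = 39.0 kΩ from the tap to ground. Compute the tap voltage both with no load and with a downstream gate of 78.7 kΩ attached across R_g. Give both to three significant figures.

Open-circuit: V = 14.7 × 39.0/(68.0 + 39.0) = 5.36 V.
With the load, R_g becomes R_g‖R_L = 26.08 kΩ, so V = 14.7 × 26.08/94.08 = 4.07 V.

Unloaded: 5.36 V; loaded: 4.07 V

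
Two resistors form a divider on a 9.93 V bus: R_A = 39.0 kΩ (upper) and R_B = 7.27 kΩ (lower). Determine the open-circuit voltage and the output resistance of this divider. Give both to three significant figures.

V_th is the open-circuit tap voltage: 9.93 × 7.27/(39.0 + 7.27) = 1.56 V.
With the supply zeroed, R_A and R_B appear in parallel from the tap: R_th = R_A‖R_B = (39.0 × 7.27)/46.27 = 6.13 kΩ.

V_th = 1.56 V, R_th = 6.13 kΩ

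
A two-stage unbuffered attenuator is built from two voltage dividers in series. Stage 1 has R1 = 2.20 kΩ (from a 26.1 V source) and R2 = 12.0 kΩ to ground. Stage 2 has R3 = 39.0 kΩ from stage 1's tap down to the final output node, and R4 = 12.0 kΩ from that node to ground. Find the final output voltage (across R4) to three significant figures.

Stage 2 presents R3+R4 = 51.00 kΩ as a load on stage 1's tap.
Stage 1's lower leg becomes R2‖(R3+R4) = 9.714 kΩ, so V_mid = 26.1 × 9.714/11.91 = 21.28 V.
Stage 2 is itself unloaded: V_out = V_mid × R4/(R3+R4) = 21.28 × 12.0/51.00 = 5.01 V.

V_out ≈ 5.01 V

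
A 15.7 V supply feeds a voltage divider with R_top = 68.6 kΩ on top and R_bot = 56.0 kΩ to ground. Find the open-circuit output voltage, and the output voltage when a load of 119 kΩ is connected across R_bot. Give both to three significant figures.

Unloaded: 7.06 V; loaded: 5.60 V

Open-circuit: V = 15.7 × 56.0/(68.6 + 56.0) = 7.06 V.
With the load, R_bot becomes R_bot‖R_L = 38.08 kΩ, so V = 15.7 × 38.08/106.7 = 5.60 V.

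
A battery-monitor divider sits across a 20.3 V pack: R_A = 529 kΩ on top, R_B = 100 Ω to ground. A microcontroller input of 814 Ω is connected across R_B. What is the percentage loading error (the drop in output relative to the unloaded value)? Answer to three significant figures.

10.9 %

The divider's output (Thévenin) resistance is R_A‖R_B = 99.98 Ω.
Fractional drop under load = R_th/(R_th + R_L) = 99.98 / (99.98 + 814) = 0.1094.
So the output falls by 10.9 %.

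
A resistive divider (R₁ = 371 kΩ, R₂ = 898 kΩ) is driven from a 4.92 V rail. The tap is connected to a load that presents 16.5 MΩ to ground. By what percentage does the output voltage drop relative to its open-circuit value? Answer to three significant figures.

1.57 %

The divider's output (Thévenin) resistance is R₁‖R₂ = 262.5 kΩ.
Fractional drop under load = R_th/(R_th + R_L) = 262.5 / (262.5 + 16500) = 0.01566.
So the output falls by 1.57 %.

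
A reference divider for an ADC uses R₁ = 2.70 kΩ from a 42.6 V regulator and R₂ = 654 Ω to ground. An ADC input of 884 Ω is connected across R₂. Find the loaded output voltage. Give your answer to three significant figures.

V_out ≈ 5.21 V

The load sits in parallel with R₂: R₂‖R_L = (654 × 884) / (654 + 884) = 375.9 Ω.
V_out = 42.6 × 375.9 / (2700 + 375.9) = 42.6 × 375.9/3076 = 5.21 V.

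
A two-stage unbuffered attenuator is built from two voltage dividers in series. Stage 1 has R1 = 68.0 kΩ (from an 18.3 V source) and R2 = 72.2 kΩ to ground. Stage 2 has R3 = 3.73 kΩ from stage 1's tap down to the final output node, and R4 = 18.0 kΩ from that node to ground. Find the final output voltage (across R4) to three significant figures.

Stage 2 presents R3+R4 = 21.73 kΩ as a load on stage 1's tap.
Stage 1's lower leg becomes R2‖(R3+R4) = 16.70 kΩ, so V_mid = 18.3 × 16.70/84.70 = 3.609 V.
Stage 2 is itself unloaded: V_out = V_mid × R4/(R3+R4) = 3.609 × 18.0/21.73 = 2.99 V.

V_out ≈ 2.99 V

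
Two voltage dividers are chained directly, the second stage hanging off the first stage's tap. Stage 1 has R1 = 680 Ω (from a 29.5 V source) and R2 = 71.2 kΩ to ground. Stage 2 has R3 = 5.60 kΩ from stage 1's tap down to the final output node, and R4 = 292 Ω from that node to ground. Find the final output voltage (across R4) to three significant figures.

V_out ≈ 1.30 V

Stage 2 presents R3+R4 = 5892 Ω as a load on stage 1's tap.
Stage 1's lower leg becomes R2‖(R3+R4) = 5442 Ω, so V_mid = 29.5 × 5442/6122 = 26.22 V.
Stage 2 is itself unloaded: V_out = V_mid × R4/(R3+R4) = 26.22 × 292/5892 = 1.30 V.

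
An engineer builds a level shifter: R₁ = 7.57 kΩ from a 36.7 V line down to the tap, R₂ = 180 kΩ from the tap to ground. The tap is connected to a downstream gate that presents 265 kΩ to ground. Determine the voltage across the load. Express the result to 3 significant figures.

The load sits in parallel with R₂: R₂‖R_L = (180 × 265) / (180 + 265) = 107.2 kΩ.
V_out = 36.7 × 107.2 / (7.57 + 107.2) = 36.7 × 107.2/114.8 = 34.3 V.

V_out ≈ 34.3 V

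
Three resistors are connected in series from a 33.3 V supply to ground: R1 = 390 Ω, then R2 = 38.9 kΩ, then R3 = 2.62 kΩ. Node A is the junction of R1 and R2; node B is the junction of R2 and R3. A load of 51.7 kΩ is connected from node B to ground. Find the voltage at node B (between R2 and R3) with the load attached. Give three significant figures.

At node B, R3 is in parallel with the load: R3‖R_L = 2494 Ω.
Below node A the resistance is R2 + (R3‖R_L) = 41390 Ω, so V_A = 33.3 × 41390/41780 = 32.99 V.
Then V_B = V_A × (R3‖R_L)/(R2 + R3‖R_L) = 32.99 × 2494/41390 = 1.99 V.

V ≈ 1.99 V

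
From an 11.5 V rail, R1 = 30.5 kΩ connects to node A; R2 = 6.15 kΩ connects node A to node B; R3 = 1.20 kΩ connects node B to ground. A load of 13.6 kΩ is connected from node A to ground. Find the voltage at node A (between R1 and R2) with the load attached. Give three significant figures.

Below node A the series string R2+R3 = 7.350 kΩ sits in parallel with the 13.6 kΩ load: 4.771 kΩ.
V_A = 11.5 × 4.771/(30.5 + 4.771) = 1.56 V.

V ≈ 1.56 V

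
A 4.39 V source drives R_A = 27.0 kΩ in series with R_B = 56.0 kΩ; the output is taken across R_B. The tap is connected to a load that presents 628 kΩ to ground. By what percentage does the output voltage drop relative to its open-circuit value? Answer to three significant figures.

2.82 %

The divider's output (Thévenin) resistance is R_A‖R_B = 18.22 kΩ.
Fractional drop under load = R_th/(R_th + R_L) = 18.22 / (18.22 + 628) = 0.02819.
So the output falls by 2.82 %.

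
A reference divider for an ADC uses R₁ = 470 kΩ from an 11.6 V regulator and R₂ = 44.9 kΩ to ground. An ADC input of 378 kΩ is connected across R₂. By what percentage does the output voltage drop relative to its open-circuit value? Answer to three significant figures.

9.78 %

The divider's output (Thévenin) resistance is R₁‖R₂ = 40.98 kΩ.
Fractional drop under load = R_th/(R_th + R_L) = 40.98 / (40.98 + 378) = 0.09782.
So the output falls by 9.78 %.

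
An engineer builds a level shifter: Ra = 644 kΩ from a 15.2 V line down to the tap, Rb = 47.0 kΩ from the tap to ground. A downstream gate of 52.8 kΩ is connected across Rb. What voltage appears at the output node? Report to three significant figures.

V_out ≈ 0.565 V

The load sits in parallel with Rb: Rb‖R_L = (47.0 × 52.8) / (47.0 + 52.8) = 24.87 kΩ.
V_out = 15.2 × 24.87 / (644 + 24.87) = 15.2 × 24.87/668.9 = 0.565 V.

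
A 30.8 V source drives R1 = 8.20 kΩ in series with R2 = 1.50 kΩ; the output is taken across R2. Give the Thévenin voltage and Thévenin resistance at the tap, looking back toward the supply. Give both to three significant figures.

V_th is the open-circuit tap voltage: 30.8 × 1.50/(8.20 + 1.50) = 4.76 V.
With the supply zeroed, R1 and R2 appear in parallel from the tap: R_th = R1‖R2 = (8.20 × 1.50)/9.700 = 1.27 kΩ.

V_th = 4.76 V, R_th = 1.27 kΩ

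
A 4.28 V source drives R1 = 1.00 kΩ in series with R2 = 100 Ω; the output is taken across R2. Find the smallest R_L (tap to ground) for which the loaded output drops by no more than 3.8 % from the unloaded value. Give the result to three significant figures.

R_L(min) ≈ 2.30 kΩ

Output resistance R_th = R1‖R2 = (1000 × 100)/1100 = 90.91 Ω.
The fractional drop is R_th/(R_th + R_L); requiring this ≤ 0.0380 gives R_L ≥ R_th(1/0.0380 − 1) = 90.91 × 25.32 = 2.30 kΩ.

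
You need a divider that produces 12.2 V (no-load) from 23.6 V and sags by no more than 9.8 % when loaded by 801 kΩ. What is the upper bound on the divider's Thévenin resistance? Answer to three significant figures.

R_th ≤ 87.0 kΩ

Loading drop = R_th/(R_th + R_L) ≤ 0.0980, so R_th ≤ R_L · ε/(1−ε) = 801 kΩ × 0.0980/0.9020 = 87.0 kΩ.
(Any R1, R2 with R2/(R1+R2) = 0.517 and R1‖R2 ≤ 87.0 kΩ will meet the spec.)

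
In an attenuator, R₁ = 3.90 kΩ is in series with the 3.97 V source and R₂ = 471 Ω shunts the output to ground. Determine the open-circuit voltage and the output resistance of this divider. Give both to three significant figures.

V_th is the open-circuit tap voltage: 3.97 × 471/(3900 + 471) = 0.428 V.
With the supply zeroed, R₁ and R₂ appear in parallel from the tap: R_th = R₁‖R₂ = (3900 × 471)/4371 = 420 Ω.

V_th = 0.428 V, R_th = 420 Ω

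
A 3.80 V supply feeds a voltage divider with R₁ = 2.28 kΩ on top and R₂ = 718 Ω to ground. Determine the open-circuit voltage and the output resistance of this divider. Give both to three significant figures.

V_th = 0.910 V, R_th = 546 Ω

V_th is the open-circuit tap voltage: 3.80 × 718/(2280 + 718) = 0.910 V.
With the supply zeroed, R₁ and R₂ appear in parallel from the tap: R_th = R₁‖R₂ = (2280 × 718)/2998 = 546 Ω.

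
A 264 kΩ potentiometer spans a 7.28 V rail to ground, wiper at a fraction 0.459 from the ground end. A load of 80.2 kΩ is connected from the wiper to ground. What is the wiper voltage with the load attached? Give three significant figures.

V ≈ 1.84 V

The wiper splits the pot into (1−α)R = 142.8 kΩ above and αR = 121.2 kΩ below.
Lower section ‖ load = 48.26 kΩ.
V_wiper = 7.28 × 48.26/(142.8 + 48.26) = 1.84 V.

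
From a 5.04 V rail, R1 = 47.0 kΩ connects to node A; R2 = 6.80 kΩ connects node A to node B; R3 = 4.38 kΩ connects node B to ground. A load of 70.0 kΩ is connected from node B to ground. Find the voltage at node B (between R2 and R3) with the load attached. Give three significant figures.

V ≈ 0.359 V

At node B, R3 is in parallel with the load: R3‖R_L = 4.122 kΩ.
Below node A the resistance is R2 + (R3‖R_L) = 10.92 kΩ, so V_A = 5.04 × 10.92/57.92 = 0.9504 V.
Then V_B = V_A × (R3‖R_L)/(R2 + R3‖R_L) = 0.9504 × 4.122/10.92 = 0.359 V.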